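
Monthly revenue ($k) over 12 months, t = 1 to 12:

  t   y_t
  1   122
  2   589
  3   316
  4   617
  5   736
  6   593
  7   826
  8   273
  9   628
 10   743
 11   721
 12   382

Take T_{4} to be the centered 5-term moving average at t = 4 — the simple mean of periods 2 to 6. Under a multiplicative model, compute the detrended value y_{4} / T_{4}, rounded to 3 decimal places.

Trend T_4 = (589 + 316 + 617 + 736 + 593) / 5 = 2851/5 = 570.20000
Ratio to trend: 617 / 570.20000 = 1.082

1.082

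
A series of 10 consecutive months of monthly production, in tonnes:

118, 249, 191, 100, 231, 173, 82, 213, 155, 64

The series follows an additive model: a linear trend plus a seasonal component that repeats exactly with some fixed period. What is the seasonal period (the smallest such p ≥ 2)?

First differences y_{t+1} − y_t: 131, -58, -91, 131, -58, -91, 131, -58, …
The difference pattern repeats every 3 terms and not for any smaller step, so p = 3.

3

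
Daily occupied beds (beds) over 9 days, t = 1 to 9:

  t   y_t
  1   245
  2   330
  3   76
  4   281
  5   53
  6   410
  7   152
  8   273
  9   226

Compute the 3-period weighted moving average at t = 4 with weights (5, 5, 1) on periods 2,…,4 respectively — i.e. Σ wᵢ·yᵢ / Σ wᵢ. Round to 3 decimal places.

210.091

Weighted sum: 5·330 + 5·76 + 1·281 = 1650 + 380 + 281 = 2311
Weight total: 5 + 5 + 1 = 11
WMA = 2311 / 11 = 210.091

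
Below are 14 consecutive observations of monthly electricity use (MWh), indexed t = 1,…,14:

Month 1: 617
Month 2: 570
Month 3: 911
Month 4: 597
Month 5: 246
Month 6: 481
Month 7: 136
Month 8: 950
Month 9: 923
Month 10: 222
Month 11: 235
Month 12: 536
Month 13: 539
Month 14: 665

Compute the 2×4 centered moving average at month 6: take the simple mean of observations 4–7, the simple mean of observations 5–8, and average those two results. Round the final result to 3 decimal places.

409.125

Sum over 4–7: 597 + 246 + 481 + 136 = 1460
Sum over 5–8: 246 + 481 + 136 + 950 = 1813
CMA at t=6 = (1460 + 1813) / (2·4) = 3273 / 8 = 409.125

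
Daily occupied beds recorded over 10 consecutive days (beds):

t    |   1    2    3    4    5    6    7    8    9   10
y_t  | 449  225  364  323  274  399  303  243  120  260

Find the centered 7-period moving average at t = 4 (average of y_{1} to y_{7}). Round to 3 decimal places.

333.857

Sum of periods 1–7: 449 + 225 + 364 + 323 + 274 + 399 + 303 = 2337
Divide by 7: 2337 / 7 = 333.857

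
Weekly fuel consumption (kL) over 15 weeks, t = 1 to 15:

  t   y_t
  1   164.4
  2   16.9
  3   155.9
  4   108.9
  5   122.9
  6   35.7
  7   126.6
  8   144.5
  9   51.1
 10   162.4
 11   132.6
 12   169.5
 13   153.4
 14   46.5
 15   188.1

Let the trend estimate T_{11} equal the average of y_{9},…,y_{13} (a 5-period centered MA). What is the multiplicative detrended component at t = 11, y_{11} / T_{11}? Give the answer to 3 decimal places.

Trend T_11 = (51.1 + 162.4 + 132.6 + 169.5 + 153.4) / 5 = 669.0/5 = 133.80000
Ratio to trend: 132.6 / 133.80000 = 0.991

0.991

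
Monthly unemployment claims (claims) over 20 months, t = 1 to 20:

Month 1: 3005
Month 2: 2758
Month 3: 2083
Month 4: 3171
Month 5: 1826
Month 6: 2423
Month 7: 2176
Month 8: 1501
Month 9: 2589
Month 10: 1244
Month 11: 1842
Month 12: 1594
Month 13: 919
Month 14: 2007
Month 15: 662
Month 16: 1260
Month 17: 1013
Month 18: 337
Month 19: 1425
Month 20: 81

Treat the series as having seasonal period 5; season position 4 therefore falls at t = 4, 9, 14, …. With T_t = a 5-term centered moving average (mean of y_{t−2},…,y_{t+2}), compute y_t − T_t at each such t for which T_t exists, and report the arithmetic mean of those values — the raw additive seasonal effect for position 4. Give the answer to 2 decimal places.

718.67

Season position 4 occurs at t = 4, 9, 14 (where T_t is defined).
t=4: T_4 = 2452.2000; y_4 − T_4 = 3171 − 2452.2000 = 718.8000
t=9: T_9 = 1870.4000; y_9 − T_9 = 2589 − 1870.4000 = 718.6000
t=14: T_14 = 1288.4000; y_14 − T_14 = 2007 − 1288.4000 = 718.6000
Mean deviation: (718.8000 + 718.6000 + 718.6000) / 3 = 718.67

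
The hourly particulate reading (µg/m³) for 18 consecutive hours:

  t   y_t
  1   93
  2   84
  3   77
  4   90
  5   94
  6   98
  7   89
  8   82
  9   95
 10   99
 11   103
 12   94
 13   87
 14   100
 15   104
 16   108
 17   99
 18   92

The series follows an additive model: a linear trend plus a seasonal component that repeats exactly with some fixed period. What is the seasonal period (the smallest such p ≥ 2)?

5

First differences y_{t+1} − y_t: -9, -7, 13, 4, 4, -9, -7, 13, 4, 4, -9, -7, …
The difference pattern repeats every 5 terms and not for any smaller step, so p = 5.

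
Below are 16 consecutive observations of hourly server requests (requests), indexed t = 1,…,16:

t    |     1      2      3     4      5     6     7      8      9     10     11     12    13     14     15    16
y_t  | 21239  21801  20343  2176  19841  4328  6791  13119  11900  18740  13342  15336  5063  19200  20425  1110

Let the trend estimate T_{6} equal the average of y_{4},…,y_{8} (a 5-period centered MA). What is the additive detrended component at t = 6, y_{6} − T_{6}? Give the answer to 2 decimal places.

-4923.00

Trend T_6 = (2176 + 19841 + 4328 + 6791 + 13119) / 5 = 46255/5 = 9251.0000
Detrended value: 4328 − 9251.0000 = -4923.00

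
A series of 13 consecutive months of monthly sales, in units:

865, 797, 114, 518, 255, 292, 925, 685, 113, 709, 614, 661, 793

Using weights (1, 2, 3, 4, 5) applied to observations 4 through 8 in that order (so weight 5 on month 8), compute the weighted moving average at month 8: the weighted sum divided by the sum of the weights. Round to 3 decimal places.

601.933

Weighted sum: 1·518 + 2·255 + 3·292 + 4·925 + 5·685 = 518 + 510 + 876 + 3700 + 3425 = 9029
Weight total: 1 + 2 + 3 + 4 + 5 = 15
WMA = 9029 / 15 = 601.933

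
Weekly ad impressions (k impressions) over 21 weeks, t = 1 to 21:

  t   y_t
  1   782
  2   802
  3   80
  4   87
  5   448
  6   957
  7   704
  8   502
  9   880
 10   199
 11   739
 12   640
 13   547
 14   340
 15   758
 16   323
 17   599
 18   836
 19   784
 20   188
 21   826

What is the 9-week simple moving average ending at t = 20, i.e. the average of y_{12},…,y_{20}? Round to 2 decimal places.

Sum of periods 12–20: 640 + 547 + 340 + 758 + 323 + 599 + 836 + 784 + 188 = 5015
Divide by 9: 5015 / 9 = 557.22

557.22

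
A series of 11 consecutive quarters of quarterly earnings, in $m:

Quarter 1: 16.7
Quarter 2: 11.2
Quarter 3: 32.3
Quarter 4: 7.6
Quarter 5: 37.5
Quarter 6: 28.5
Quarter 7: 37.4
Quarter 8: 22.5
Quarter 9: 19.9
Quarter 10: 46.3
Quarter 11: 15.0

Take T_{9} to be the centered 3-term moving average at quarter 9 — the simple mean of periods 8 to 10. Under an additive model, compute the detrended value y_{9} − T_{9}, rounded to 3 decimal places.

Trend T_9 = (22.5 + 19.9 + 46.3) / 3 = 88.7/3 = 29.56667
Detrended value: 19.9 − 29.56667 = -9.667

-9.667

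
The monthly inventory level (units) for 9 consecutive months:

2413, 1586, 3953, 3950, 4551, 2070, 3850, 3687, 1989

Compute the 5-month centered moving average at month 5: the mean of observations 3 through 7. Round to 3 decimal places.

3674.800

Sum of periods 3–7: 3953 + 3950 + 4551 + 2070 + 3850 = 18374
Divide by 5: 18374 / 5 = 3674.800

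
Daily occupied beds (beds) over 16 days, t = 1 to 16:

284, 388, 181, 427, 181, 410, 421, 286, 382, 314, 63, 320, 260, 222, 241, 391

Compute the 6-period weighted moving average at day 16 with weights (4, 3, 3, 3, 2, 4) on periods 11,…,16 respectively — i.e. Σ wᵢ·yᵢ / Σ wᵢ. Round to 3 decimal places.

247.579

Weighted sum: 4·63 + 3·320 + 3·260 + 3·222 + 2·241 + 4·391 = 252 + 960 + 780 + 666 + 482 + 1564 = 4704
Weight total: 4 + 3 + 3 + 3 + 2 + 4 = 19
WMA = 4704 / 19 = 247.579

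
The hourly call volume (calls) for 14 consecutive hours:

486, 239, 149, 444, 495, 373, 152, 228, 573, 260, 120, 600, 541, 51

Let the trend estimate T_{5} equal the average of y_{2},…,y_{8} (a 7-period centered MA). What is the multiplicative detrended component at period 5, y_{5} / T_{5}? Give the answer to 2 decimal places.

1.67

Trend T_5 = (239 + 149 + 444 + 495 + 373 + 152 + 228) / 7 = 2080/7 = 297.1429
Ratio to trend: 495 / 297.1429 = 1.67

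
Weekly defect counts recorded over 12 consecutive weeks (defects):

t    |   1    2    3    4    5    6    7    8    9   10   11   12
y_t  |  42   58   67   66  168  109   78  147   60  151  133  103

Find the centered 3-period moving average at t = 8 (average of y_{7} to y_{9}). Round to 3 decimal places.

95.000

Sum of periods 7–9: 78 + 147 + 60 = 285
Divide by 3: 285 / 3 = 95.000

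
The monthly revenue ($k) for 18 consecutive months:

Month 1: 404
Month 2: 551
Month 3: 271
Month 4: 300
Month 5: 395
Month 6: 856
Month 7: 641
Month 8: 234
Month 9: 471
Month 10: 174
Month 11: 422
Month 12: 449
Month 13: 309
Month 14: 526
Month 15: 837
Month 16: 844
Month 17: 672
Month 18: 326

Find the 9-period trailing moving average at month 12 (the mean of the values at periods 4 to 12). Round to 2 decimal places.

Sum of periods 4–12: 300 + 395 + 856 + 641 + 234 + 471 + 174 + 422 + 449 = 3942
Divide by 9: 3942 / 9 = 438.00

438.00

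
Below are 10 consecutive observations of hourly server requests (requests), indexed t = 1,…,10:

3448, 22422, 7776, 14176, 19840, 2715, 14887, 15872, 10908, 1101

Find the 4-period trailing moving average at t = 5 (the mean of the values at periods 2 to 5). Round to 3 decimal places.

Sum of periods 2–5: 22422 + 7776 + 14176 + 19840 = 64214
Divide by 4: 64214 / 4 = 16053.500

16053.500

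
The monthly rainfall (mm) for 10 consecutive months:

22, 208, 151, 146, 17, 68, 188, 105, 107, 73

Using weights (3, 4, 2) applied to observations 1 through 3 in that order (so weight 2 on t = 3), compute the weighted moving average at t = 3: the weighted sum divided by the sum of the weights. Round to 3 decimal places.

133.333

Weighted sum: 3·22 + 4·208 + 2·151 = 66 + 832 + 302 = 1200
Weight total: 3 + 4 + 2 = 9
WMA = 1200 / 9 = 133.333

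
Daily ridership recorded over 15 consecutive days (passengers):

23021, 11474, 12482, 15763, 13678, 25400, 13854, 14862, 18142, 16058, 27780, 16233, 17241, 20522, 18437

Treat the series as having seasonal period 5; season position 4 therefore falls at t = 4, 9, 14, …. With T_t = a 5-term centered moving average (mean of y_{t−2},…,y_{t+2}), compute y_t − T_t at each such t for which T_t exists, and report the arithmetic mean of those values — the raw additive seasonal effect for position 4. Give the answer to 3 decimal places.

3.200

Season position 4 occurs at t = 4, 9 (where T_t is defined).
t=4: T_4 = 15759.40000; y_4 − T_4 = 15763 − 15759.40000 = 3.60000
t=9: T_9 = 18139.20000; y_9 − T_9 = 18142 − 18139.20000 = 2.80000
Mean deviation: (3.60000 + 2.80000) / 2 = 3.200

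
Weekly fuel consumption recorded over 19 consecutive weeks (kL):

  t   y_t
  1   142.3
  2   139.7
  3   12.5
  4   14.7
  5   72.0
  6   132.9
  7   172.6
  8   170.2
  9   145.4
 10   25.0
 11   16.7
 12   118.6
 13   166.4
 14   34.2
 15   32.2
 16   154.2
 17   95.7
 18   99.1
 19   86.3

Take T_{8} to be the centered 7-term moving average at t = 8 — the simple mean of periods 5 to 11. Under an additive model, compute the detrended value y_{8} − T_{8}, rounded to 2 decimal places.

Trend T_8 = (72.0 + 132.9 + 172.6 + 170.2 + 145.4 + 25.0 + 16.7) / 7 = 734.8/7 = 104.9714
Detrended value: 170.2 − 104.9714 = 65.23

65.23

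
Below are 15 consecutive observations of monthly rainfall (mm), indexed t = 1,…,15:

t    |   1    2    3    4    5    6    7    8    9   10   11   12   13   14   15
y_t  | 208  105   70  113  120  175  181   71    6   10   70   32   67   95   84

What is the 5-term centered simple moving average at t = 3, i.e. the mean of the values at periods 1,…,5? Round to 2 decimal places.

123.20

Sum of periods 1–5: 208 + 105 + 70 + 113 + 120 = 616
Divide by 5: 616 / 5 = 123.20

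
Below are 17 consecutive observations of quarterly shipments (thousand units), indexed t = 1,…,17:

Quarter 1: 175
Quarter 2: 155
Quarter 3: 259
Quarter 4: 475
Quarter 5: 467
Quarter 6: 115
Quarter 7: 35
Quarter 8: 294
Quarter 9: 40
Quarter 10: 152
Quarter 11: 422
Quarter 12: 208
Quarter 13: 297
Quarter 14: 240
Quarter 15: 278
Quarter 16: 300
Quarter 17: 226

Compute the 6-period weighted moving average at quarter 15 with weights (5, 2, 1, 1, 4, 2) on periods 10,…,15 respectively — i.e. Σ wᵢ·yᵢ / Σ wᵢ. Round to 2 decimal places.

Weighted sum: 5·152 + 2·422 + 1·208 + 1·297 + 4·240 + 2·278 = 760 + 844 + 208 + 297 + 960 + 556 = 3625
Weight total: 5 + 2 + 1 + 1 + 4 + 2 = 15
WMA = 3625 / 15 = 241.67

241.67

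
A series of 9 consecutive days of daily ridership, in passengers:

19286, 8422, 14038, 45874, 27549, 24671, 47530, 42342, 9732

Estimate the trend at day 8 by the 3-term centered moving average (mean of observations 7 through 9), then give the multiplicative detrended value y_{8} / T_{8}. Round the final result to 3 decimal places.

Trend T_8 = (47530 + 42342 + 9732) / 3 = 99604/3 = 33201.33333
Ratio to trend: 42342 / 33201.33333 = 1.275

1.275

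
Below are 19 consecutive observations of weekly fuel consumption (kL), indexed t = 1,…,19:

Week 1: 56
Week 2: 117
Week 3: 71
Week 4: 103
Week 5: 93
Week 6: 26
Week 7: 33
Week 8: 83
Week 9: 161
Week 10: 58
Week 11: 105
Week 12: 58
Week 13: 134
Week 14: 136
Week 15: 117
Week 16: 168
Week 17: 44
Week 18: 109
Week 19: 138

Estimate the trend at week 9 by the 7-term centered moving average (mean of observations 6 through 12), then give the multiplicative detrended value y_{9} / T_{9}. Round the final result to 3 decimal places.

Trend T_9 = (26 + 33 + 83 + 161 + 58 + 105 + 58) / 7 = 524/7 = 74.85714
Ratio to trend: 161 / 74.85714 = 2.151

2.151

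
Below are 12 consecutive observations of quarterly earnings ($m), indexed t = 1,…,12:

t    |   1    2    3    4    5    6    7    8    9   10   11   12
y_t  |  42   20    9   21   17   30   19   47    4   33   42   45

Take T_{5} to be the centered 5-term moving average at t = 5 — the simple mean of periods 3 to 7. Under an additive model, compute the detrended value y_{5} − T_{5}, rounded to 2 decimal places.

-2.20

Trend T_5 = (9 + 21 + 17 + 30 + 19) / 5 = 96/5 = 19.2000
Detrended value: 17 − 19.2000 = -2.20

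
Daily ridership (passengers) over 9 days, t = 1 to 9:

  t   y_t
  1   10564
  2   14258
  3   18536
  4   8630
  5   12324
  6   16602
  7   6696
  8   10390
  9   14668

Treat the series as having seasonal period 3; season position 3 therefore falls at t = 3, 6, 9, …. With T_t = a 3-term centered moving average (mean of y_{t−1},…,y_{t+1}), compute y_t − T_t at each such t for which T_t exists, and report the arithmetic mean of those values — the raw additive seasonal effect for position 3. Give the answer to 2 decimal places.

Season position 3 occurs at t = 3, 6 (where T_t is defined).
t=3: T_3 = 13808.0000; y_3 − T_3 = 18536 − 13808.0000 = 4728.0000
t=6: T_6 = 11874.0000; y_6 − T_6 = 16602 − 11874.0000 = 4728.0000
Mean deviation: (4728.0000 + 4728.0000) / 2 = 4728.00

4728.00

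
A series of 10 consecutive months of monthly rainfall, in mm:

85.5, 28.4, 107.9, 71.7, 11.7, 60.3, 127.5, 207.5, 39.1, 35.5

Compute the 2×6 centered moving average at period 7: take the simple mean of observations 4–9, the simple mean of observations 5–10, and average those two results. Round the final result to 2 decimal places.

83.28

Sum over 4–9: 71.7 + 11.7 + 60.3 + 127.5 + 207.5 + 39.1 = 517.8
Sum over 5–10: 11.7 + 60.3 + 127.5 + 207.5 + 39.1 + 35.5 = 481.6
CMA at t=7 = (517.8 + 481.6) / (2·6) = 999.4 / 12 = 83.28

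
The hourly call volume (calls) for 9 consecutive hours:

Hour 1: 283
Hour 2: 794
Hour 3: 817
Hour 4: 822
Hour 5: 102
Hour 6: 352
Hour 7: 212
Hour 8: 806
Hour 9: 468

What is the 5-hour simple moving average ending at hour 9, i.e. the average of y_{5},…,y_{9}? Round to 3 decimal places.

388.000

Sum of periods 5–9: 102 + 352 + 212 + 806 + 468 = 1940
Divide by 5: 1940 / 5 = 388.000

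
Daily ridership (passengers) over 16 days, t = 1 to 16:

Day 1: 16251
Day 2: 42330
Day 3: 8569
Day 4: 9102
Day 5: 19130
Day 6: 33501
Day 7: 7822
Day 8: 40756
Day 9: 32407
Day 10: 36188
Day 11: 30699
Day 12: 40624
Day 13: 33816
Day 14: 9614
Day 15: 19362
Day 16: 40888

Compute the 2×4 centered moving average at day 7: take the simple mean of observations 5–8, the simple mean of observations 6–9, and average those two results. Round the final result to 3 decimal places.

26961.875

Sum over 5–8: 19130 + 33501 + 7822 + 40756 = 101209
Sum over 6–9: 33501 + 7822 + 40756 + 32407 = 114486
CMA at t=7 = (101209 + 114486) / (2·4) = 215695 / 8 = 26961.875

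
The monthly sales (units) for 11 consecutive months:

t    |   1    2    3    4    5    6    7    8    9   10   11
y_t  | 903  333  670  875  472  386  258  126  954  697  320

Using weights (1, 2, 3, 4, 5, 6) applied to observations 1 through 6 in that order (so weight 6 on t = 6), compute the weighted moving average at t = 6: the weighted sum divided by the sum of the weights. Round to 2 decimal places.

559.76

Weighted sum: 1·903 + 2·333 + 3·670 + 4·875 + 5·472 + 6·386 = 903 + 666 + 2010 + 3500 + 2360 + 2316 = 11755
Weight total: 1 + 2 + 3 + 4 + 5 + 6 = 21
WMA = 11755 / 21 = 559.76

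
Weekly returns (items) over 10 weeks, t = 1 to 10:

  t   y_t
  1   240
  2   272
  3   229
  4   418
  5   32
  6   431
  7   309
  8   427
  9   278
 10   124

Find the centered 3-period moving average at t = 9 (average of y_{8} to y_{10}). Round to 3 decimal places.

276.333

Sum of periods 8–10: 427 + 278 + 124 = 829
Divide by 3: 829 / 3 = 276.333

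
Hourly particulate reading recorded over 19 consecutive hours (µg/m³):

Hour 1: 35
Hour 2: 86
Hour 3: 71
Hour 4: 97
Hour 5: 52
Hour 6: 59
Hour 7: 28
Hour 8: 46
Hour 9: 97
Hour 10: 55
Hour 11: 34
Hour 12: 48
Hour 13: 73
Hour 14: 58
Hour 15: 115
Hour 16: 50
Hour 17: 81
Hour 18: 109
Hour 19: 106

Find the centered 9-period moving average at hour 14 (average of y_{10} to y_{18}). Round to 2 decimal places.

69.22

Sum of periods 10–18: 55 + 34 + 48 + 73 + 58 + 115 + 50 + 81 + 109 = 623
Divide by 9: 623 / 9 = 69.22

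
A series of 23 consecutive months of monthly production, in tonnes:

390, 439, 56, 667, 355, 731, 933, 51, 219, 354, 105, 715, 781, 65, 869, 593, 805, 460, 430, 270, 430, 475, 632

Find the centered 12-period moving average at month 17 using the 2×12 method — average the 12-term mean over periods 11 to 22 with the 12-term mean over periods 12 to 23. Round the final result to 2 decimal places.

521.79

Sum over 11–22: 105 + 715 + 781 + 65 + 869 + 593 + 805 + 460 + 430 + 270 + 430 + 475 = 5998
Sum over 12–23: 715 + 781 + 65 + 869 + 593 + 805 + 460 + 430 + 270 + 430 + 475 + 632 = 6525
CMA at t=17 = (5998 + 6525) / (2·12) = 12523 / 24 = 521.79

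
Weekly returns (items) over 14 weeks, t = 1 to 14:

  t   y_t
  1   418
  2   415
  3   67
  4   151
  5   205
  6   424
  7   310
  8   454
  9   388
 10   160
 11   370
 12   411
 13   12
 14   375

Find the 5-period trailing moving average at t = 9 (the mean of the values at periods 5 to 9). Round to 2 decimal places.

Sum of periods 5–9: 205 + 424 + 310 + 454 + 388 = 1781
Divide by 5: 1781 / 5 = 356.20

356.20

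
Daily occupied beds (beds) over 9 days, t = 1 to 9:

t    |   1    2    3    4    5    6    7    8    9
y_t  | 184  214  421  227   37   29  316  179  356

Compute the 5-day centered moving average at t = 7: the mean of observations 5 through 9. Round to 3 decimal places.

183.400

Sum of periods 5–9: 37 + 29 + 316 + 179 + 356 = 917
Divide by 5: 917 / 5 = 183.400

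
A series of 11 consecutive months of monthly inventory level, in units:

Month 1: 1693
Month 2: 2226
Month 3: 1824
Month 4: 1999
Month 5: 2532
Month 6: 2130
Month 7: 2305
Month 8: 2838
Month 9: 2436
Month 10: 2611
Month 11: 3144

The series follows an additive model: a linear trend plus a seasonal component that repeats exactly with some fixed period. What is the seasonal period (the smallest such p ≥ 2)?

First differences y_{t+1} − y_t: 533, -402, 175, 533, -402, 175, 533, -402, …
The difference pattern repeats every 3 terms and not for any smaller step, so p = 3.

3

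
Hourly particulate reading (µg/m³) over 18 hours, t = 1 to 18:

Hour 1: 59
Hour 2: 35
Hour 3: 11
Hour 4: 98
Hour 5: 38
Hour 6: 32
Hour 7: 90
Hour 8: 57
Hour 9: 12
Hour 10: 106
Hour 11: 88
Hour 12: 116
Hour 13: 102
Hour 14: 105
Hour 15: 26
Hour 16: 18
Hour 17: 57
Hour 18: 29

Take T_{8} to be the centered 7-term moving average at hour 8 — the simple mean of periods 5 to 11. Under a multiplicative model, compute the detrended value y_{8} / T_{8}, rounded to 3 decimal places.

0.943

Trend T_8 = (38 + 32 + 90 + 57 + 12 + 106 + 88) / 7 = 423/7 = 60.42857
Ratio to trend: 57 / 60.42857 = 0.943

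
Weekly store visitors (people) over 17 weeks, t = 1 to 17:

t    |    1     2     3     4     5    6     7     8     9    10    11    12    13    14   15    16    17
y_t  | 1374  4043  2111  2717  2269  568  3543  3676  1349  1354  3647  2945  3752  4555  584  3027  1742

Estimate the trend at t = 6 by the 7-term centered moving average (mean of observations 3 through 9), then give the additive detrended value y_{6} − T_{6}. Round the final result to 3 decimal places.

-1751.000

Trend T_6 = (2111 + 2717 + 2269 + 568 + 3543 + 3676 + 1349) / 7 = 16233/7 = 2319.00000
Detrended value: 568 − 2319.00000 = -1751.000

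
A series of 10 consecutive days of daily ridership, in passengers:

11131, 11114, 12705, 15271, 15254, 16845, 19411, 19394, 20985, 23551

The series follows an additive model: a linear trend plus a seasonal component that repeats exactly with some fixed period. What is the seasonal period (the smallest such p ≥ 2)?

3

First differences y_{t+1} − y_t: -17, 1591, 2566, -17, 1591, 2566, -17, 1591, …
The difference pattern repeats every 3 terms and not for any smaller step, so p = 3.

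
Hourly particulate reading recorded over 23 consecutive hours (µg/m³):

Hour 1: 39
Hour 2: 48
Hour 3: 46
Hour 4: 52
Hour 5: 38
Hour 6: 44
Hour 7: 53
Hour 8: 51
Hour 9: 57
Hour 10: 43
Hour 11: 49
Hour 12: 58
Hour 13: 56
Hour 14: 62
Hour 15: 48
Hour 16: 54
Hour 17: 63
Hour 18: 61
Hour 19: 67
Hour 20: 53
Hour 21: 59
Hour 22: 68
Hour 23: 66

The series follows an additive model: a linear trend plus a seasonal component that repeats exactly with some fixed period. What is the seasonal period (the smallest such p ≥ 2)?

First differences y_{t+1} − y_t: 9, -2, 6, -14, 6, 9, -2, 6, -14, 6, 9, -2, …
The difference pattern repeats every 5 terms and not for any smaller step, so p = 5.

5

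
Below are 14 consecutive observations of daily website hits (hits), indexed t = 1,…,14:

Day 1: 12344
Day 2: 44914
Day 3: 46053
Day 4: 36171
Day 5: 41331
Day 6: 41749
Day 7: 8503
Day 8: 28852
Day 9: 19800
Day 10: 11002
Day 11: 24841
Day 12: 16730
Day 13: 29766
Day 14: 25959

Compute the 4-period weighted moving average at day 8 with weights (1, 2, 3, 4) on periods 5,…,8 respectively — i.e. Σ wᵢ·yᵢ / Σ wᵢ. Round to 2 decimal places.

Weighted sum: 1·41331 + 2·41749 + 3·8503 + 4·28852 = 41331 + 83498 + 25509 + 115408 = 265746
Weight total: 1 + 2 + 3 + 4 = 10
WMA = 265746 / 10 = 26574.60

26574.60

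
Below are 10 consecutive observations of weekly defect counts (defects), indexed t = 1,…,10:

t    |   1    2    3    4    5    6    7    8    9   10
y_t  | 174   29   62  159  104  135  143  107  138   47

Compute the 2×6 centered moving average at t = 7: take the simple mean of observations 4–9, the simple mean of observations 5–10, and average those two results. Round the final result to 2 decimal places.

121.67

Sum over 4–9: 159 + 104 + 135 + 143 + 107 + 138 = 786
Sum over 5–10: 104 + 135 + 143 + 107 + 138 + 47 = 674
CMA at t=7 = (786 + 674) / (2·6) = 1460 / 12 = 121.67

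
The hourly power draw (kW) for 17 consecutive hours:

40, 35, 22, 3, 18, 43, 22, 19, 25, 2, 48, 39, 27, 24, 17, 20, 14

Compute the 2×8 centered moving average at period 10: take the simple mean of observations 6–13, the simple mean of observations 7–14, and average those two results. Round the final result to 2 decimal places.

26.94

Sum over 6–13: 43 + 22 + 19 + 25 + 2 + 48 + 39 + 27 = 225
Sum over 7–14: 22 + 19 + 25 + 2 + 48 + 39 + 27 + 24 = 206
CMA at t=10 = (225 + 206) / (2·8) = 431 / 16 = 26.94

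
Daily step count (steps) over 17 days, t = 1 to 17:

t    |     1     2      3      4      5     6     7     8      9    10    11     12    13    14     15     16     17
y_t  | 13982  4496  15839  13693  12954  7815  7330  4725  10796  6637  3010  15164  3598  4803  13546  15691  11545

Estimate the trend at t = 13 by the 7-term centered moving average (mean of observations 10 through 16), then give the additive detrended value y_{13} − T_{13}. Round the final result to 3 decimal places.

Trend T_13 = (6637 + 3010 + 15164 + 3598 + 4803 + 13546 + 15691) / 7 = 62449/7 = 8921.28571
Detrended value: 3598 − 8921.28571 = -5323.286

-5323.286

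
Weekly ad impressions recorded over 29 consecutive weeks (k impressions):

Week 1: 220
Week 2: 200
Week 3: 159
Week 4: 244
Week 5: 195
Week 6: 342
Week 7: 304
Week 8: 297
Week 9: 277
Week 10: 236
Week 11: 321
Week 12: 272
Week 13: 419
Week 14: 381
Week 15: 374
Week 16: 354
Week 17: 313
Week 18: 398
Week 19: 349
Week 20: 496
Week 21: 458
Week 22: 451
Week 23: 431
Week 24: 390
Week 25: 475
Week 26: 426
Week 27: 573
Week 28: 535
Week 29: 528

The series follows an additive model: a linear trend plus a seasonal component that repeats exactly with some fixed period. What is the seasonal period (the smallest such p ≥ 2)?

7

First differences y_{t+1} − y_t: -20, -41, 85, -49, 147, -38, -7, -20, -41, 85, -49, 147, -38, -7, -20, -41, …
The difference pattern repeats every 7 terms and not for any smaller step, so p = 7.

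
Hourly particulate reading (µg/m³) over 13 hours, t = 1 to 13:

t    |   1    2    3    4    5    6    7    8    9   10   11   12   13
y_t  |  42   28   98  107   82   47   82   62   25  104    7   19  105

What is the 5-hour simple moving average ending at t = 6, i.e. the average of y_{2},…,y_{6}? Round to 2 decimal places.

Sum of periods 2–6: 28 + 98 + 107 + 82 + 47 = 362
Divide by 5: 362 / 5 = 72.40

72.40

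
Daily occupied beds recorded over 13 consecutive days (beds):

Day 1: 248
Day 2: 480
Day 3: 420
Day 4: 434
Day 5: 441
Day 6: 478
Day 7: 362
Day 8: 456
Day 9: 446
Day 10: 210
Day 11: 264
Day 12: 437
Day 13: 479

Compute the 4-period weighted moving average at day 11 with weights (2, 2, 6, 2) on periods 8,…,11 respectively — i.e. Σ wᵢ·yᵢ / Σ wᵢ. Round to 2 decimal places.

299.33

Weighted sum: 2·456 + 2·446 + 6·210 + 2·264 = 912 + 892 + 1260 + 528 = 3592
Weight total: 2 + 2 + 6 + 2 = 12
WMA = 3592 / 12 = 299.33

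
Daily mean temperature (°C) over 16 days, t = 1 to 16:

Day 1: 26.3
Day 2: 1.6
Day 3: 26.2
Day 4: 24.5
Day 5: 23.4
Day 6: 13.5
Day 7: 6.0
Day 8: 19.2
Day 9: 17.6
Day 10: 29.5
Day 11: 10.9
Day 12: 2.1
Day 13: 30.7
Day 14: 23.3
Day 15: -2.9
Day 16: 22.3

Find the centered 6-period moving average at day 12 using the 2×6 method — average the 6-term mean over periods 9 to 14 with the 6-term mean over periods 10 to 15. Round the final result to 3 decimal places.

17.308

Sum over 9–14: 17.6 + 29.5 + 10.9 + 2.1 + 30.7 + 23.3 = 114.1
Sum over 10–15: 29.5 + 10.9 + 2.1 + 30.7 + 23.3 + (-2.9) = 93.6
CMA at t=12 = (114.1 + 93.6) / (2·6) = 207.7 / 12 = 17.308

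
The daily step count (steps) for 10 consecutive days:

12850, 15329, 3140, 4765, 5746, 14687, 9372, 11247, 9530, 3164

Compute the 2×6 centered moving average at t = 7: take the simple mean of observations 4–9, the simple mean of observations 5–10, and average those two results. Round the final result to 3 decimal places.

Sum over 4–9: 4765 + 5746 + 14687 + 9372 + 11247 + 9530 = 55347
Sum over 5–10: 5746 + 14687 + 9372 + 11247 + 9530 + 3164 = 53746
CMA at t=7 = (55347 + 53746) / (2·6) = 109093 / 12 = 9091.083

9091.083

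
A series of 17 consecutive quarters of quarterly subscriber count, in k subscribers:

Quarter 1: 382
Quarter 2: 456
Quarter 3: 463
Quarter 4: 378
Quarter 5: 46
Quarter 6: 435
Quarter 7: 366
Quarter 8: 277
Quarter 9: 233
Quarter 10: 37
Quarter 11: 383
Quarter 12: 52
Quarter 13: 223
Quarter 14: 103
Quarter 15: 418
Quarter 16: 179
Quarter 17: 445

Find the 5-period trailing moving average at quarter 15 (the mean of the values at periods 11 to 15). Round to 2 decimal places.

235.80

Sum of periods 11–15: 383 + 52 + 223 + 103 + 418 = 1179
Divide by 5: 1179 / 5 = 235.80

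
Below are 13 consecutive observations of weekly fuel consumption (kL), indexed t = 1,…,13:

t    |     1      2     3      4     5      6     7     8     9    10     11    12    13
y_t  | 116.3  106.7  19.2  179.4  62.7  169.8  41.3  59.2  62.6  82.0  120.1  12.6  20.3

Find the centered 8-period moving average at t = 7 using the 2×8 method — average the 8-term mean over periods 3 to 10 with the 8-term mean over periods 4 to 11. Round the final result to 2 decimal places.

Sum over 3–10: 19.2 + 179.4 + 62.7 + 169.8 + 41.3 + 59.2 + 62.6 + 82.0 = 676.2
Sum over 4–11: 179.4 + 62.7 + 169.8 + 41.3 + 59.2 + 62.6 + 82.0 + 120.1 = 777.1
CMA at t=7 = (676.2 + 777.1) / (2·8) = 1453.3 / 16 = 90.83

90.83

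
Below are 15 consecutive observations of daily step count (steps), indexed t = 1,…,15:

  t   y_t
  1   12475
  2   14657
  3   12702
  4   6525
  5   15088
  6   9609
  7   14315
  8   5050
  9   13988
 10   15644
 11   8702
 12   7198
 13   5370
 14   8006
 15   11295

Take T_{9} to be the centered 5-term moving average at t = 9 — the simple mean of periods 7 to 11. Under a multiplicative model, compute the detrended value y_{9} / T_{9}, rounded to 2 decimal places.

1.21

Trend T_9 = (14315 + 5050 + 13988 + 15644 + 8702) / 5 = 57699/5 = 11539.8000
Ratio to trend: 13988 / 11539.8000 = 1.21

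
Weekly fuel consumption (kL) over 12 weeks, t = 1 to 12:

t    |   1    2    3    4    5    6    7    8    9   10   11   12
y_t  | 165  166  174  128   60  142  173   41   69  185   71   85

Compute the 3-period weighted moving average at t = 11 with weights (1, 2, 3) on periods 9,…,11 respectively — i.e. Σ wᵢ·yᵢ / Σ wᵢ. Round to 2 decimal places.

Weighted sum: 1·69 + 2·185 + 3·71 = 69 + 370 + 213 = 652
Weight total: 1 + 2 + 3 = 6
WMA = 652 / 6 = 108.67

108.67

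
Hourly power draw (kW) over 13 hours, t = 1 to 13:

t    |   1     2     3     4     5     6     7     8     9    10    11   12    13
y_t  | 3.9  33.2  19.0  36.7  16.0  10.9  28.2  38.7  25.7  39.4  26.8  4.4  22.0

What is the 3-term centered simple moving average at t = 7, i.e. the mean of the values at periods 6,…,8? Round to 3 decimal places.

Sum of periods 6–8: 10.9 + 28.2 + 38.7 = 77.8
Divide by 3: 77.8 / 3 = 25.933

25.933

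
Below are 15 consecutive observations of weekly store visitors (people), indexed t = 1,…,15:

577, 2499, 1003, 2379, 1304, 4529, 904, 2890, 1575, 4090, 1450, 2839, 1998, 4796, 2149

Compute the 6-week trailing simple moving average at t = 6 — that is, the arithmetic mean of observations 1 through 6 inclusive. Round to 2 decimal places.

2048.50

Sum of periods 1–6: 577 + 2499 + 1003 + 2379 + 1304 + 4529 = 12291
Divide by 6: 12291 / 6 = 2048.50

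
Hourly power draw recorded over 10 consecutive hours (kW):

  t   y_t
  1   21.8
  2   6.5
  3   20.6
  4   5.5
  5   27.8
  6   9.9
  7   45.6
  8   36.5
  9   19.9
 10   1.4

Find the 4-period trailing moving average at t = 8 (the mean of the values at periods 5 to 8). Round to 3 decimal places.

29.950

Sum of periods 5–8: 27.8 + 9.9 + 45.6 + 36.5 = 119.8
Divide by 4: 119.8 / 4 = 29.950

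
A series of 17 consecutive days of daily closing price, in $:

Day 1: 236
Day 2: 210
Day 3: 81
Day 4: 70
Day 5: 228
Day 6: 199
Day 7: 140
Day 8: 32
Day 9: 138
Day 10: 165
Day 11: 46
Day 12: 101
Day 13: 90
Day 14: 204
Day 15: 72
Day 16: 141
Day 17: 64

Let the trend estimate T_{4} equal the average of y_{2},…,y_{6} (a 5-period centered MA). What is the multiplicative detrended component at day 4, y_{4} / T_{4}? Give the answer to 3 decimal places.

Trend T_4 = (210 + 81 + 70 + 228 + 199) / 5 = 788/5 = 157.60000
Ratio to trend: 70 / 157.60000 = 0.444

0.444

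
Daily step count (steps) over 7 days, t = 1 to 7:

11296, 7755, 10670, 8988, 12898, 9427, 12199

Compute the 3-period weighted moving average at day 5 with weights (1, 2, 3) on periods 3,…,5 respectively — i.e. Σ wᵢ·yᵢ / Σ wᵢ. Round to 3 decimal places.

11223.333

Weighted sum: 1·10670 + 2·8988 + 3·12898 = 10670 + 17976 + 38694 = 67340
Weight total: 1 + 2 + 3 = 6
WMA = 67340 / 6 = 11223.333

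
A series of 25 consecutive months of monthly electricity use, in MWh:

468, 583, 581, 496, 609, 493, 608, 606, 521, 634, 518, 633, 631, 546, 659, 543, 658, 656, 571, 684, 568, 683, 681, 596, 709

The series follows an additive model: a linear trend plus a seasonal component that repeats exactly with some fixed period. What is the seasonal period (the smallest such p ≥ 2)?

5

First differences y_{t+1} − y_t: 115, -2, -85, 113, -116, 115, -2, -85, 113, -116, 115, -2, …
The difference pattern repeats every 5 terms and not for any smaller step, so p = 5.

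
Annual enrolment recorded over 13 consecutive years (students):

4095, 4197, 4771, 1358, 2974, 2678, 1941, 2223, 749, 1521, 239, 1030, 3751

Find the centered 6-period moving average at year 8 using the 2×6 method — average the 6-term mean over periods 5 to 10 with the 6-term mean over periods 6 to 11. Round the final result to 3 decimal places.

Sum over 5–10: 2974 + 2678 + 1941 + 2223 + 749 + 1521 = 12086
Sum over 6–11: 2678 + 1941 + 2223 + 749 + 1521 + 239 = 9351
CMA at t=8 = (12086 + 9351) / (2·6) = 21437 / 12 = 1786.417

1786.417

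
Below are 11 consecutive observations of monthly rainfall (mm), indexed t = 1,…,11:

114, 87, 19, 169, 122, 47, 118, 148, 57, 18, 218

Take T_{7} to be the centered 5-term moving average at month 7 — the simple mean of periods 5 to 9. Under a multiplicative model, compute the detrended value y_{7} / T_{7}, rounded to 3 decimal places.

Trend T_7 = (122 + 47 + 118 + 148 + 57) / 5 = 492/5 = 98.40000
Ratio to trend: 118 / 98.40000 = 1.199

1.199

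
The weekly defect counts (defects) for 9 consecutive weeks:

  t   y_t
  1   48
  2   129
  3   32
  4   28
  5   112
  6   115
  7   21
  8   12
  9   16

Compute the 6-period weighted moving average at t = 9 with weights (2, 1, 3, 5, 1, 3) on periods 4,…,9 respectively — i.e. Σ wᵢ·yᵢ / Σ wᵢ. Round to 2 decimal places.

Weighted sum: 2·28 + 1·112 + 3·115 + 5·21 + 1·12 + 3·16 = 56 + 112 + 345 + 105 + 12 + 48 = 678
Weight total: 2 + 1 + 3 + 5 + 1 + 3 = 15
WMA = 678 / 15 = 45.20

45.20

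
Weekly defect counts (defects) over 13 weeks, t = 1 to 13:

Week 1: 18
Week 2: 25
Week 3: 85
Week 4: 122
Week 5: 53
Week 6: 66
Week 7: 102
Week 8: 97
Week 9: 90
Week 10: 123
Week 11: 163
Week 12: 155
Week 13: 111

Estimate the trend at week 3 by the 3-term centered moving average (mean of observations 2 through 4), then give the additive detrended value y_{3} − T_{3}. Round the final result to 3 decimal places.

7.667

Trend T_3 = (25 + 85 + 122) / 3 = 232/3 = 77.33333
Detrended value: 85 − 77.33333 = 7.667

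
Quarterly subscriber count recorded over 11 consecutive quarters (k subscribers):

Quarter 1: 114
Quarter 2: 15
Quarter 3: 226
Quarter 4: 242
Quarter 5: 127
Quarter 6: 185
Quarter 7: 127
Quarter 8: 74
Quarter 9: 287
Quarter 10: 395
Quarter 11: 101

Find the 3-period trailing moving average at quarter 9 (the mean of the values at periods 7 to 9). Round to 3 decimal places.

Sum of periods 7–9: 127 + 74 + 287 = 488
Divide by 3: 488 / 3 = 162.667

162.667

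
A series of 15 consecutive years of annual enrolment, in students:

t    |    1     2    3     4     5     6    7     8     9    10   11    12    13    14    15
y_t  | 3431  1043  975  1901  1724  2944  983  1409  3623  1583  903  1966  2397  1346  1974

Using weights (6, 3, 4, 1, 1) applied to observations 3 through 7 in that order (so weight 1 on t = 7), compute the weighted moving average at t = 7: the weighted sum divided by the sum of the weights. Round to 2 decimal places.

Weighted sum: 6·975 + 3·1901 + 4·1724 + 1·2944 + 1·983 = 5850 + 5703 + 6896 + 2944 + 983 = 22376
Weight total: 6 + 3 + 4 + 1 + 1 = 15
WMA = 22376 / 15 = 1491.73

1491.73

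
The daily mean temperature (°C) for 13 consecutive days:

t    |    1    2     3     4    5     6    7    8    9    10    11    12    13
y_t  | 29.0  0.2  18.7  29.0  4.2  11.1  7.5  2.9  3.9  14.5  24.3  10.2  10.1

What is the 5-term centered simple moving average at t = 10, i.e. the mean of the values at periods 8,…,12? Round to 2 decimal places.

11.16

Sum of periods 8–12: 2.9 + 3.9 + 14.5 + 24.3 + 10.2 = 55.8
Divide by 5: 55.8 / 5 = 11.16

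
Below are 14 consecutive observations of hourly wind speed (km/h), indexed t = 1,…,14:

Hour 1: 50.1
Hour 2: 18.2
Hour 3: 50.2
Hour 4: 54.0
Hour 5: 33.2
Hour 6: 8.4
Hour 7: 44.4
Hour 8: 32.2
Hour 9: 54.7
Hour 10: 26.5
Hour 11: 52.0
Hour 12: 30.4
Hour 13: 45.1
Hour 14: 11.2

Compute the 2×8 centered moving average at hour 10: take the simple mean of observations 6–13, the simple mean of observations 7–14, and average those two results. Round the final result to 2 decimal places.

Sum over 6–13: 8.4 + 44.4 + 32.2 + 54.7 + 26.5 + 52.0 + 30.4 + 45.1 = 293.7
Sum over 7–14: 44.4 + 32.2 + 54.7 + 26.5 + 52.0 + 30.4 + 45.1 + 11.2 = 296.5
CMA at t=10 = (293.7 + 296.5) / (2·8) = 590.2 / 16 = 36.89

36.89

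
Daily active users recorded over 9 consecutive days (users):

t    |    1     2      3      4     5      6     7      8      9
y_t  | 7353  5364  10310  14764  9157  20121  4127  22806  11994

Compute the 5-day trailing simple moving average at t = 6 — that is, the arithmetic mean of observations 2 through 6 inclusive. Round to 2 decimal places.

11943.20

Sum of periods 2–6: 5364 + 10310 + 14764 + 9157 + 20121 = 59716
Divide by 5: 59716 / 5 = 11943.20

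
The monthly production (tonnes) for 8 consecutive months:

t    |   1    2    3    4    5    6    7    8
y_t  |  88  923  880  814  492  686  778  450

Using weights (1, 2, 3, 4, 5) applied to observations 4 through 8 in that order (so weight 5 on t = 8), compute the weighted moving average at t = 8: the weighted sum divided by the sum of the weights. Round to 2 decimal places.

Weighted sum: 1·814 + 2·492 + 3·686 + 4·778 + 5·450 = 814 + 984 + 2058 + 3112 + 2250 = 9218
Weight total: 1 + 2 + 3 + 4 + 5 = 15
WMA = 9218 / 15 = 614.53

614.53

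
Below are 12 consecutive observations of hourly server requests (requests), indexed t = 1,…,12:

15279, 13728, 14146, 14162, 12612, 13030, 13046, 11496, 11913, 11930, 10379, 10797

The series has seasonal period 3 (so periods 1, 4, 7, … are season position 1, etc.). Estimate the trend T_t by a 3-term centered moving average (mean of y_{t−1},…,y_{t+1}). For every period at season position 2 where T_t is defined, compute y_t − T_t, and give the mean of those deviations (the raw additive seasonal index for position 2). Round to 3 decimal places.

Season position 2 occurs at t = 2, 5, 8, 11 (where T_t is defined).
t=2: T_2 = 14384.33333; y_2 − T_2 = 13728 − 14384.33333 = -656.33333
t=5: T_5 = 13268.00000; y_5 − T_5 = 12612 − 13268.00000 = -656.00000
t=8: T_8 = 12151.66667; y_8 − T_8 = 11496 − 12151.66667 = -655.66667
t=11: T_11 = 11035.33333; y_11 − T_11 = 10379 − 11035.33333 = -656.33333
Mean deviation: (-656.33333 + -656.00000 + -655.66667 + -656.33333) / 4 = -656.083

-656.083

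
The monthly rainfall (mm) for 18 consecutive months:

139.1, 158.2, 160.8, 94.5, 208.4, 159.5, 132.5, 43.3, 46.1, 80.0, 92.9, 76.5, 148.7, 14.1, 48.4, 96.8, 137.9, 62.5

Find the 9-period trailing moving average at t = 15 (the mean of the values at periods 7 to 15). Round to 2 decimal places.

75.83

Sum of periods 7–15: 132.5 + 43.3 + 46.1 + 80.0 + 92.9 + 76.5 + 148.7 + 14.1 + 48.4 = 682.5
Divide by 9: 682.5 / 9 = 75.83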